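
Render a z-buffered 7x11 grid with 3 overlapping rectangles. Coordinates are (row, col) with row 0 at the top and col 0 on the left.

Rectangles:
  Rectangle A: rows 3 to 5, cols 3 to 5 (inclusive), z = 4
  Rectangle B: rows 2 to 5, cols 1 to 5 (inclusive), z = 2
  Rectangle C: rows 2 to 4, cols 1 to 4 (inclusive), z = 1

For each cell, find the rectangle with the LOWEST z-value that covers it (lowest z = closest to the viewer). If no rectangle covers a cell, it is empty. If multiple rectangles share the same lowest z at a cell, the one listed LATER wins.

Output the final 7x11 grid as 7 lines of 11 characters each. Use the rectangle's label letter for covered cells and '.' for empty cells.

...........
...........
.CCCCB.....
.CCCCB.....
.CCCCB.....
.BBBBB.....
...........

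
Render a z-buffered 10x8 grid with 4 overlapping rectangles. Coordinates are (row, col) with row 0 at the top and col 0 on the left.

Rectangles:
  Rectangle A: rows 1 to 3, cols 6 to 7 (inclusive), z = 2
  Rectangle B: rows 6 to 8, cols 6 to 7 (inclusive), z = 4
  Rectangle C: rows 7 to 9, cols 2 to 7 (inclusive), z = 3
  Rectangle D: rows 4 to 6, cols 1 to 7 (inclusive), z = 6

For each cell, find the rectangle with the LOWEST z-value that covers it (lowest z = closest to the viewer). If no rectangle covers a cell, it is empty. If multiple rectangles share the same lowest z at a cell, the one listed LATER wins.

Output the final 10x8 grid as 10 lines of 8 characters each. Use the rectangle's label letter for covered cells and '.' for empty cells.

........
......AA
......AA
......AA
.DDDDDDD
.DDDDDDD
.DDDDDBB
..CCCCCC
..CCCCCC
..CCCCCC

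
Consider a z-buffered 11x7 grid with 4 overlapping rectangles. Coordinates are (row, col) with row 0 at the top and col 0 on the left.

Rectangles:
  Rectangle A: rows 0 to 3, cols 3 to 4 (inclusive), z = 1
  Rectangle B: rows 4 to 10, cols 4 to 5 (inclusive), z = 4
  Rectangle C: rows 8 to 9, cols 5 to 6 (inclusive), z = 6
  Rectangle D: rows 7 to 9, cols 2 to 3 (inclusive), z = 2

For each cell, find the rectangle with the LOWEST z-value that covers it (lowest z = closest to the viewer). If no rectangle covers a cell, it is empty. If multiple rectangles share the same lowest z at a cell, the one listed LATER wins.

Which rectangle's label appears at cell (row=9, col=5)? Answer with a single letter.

Answer: B

Derivation:
Check cell (9,5):
  A: rows 0-3 cols 3-4 -> outside (row miss)
  B: rows 4-10 cols 4-5 z=4 -> covers; best now B (z=4)
  C: rows 8-9 cols 5-6 z=6 -> covers; best now B (z=4)
  D: rows 7-9 cols 2-3 -> outside (col miss)
Winner: B at z=4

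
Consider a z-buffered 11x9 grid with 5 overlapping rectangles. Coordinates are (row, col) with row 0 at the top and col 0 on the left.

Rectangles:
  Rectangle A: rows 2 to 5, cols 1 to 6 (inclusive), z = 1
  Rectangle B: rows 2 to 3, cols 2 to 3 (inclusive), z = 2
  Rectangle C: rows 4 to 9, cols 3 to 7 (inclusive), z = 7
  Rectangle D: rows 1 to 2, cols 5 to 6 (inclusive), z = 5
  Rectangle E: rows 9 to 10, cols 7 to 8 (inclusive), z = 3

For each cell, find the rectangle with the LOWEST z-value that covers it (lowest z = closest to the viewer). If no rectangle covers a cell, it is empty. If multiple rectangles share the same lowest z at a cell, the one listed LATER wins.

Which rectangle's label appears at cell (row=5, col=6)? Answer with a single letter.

Check cell (5,6):
  A: rows 2-5 cols 1-6 z=1 -> covers; best now A (z=1)
  B: rows 2-3 cols 2-3 -> outside (row miss)
  C: rows 4-9 cols 3-7 z=7 -> covers; best now A (z=1)
  D: rows 1-2 cols 5-6 -> outside (row miss)
  E: rows 9-10 cols 7-8 -> outside (row miss)
Winner: A at z=1

Answer: A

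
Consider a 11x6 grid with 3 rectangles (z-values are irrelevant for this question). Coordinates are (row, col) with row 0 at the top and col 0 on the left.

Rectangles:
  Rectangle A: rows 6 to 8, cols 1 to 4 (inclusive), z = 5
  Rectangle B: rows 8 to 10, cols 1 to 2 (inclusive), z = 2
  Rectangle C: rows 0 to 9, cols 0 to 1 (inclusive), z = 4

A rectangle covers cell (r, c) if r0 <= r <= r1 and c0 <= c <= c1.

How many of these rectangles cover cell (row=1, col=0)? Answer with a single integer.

Answer: 1

Derivation:
Check cell (1,0):
  A: rows 6-8 cols 1-4 -> outside (row miss)
  B: rows 8-10 cols 1-2 -> outside (row miss)
  C: rows 0-9 cols 0-1 -> covers
Count covering = 1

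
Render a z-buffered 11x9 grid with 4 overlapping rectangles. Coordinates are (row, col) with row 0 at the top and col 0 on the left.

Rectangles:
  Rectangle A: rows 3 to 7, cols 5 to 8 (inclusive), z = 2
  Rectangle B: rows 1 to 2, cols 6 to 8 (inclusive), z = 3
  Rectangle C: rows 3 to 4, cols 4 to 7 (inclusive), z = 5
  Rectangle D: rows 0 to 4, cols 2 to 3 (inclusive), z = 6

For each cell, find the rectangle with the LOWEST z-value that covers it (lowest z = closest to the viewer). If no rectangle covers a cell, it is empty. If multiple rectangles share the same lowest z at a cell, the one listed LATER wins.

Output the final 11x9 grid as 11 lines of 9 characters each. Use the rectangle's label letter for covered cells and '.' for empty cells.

..DD.....
..DD..BBB
..DD..BBB
..DDCAAAA
..DDCAAAA
.....AAAA
.....AAAA
.....AAAA
.........
.........
.........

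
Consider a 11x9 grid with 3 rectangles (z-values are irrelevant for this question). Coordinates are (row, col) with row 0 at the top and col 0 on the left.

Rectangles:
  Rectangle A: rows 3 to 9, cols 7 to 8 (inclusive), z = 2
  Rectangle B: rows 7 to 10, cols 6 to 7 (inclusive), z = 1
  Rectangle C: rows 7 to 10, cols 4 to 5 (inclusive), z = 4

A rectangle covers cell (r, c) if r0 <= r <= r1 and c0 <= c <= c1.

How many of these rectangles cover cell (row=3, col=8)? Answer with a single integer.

Check cell (3,8):
  A: rows 3-9 cols 7-8 -> covers
  B: rows 7-10 cols 6-7 -> outside (row miss)
  C: rows 7-10 cols 4-5 -> outside (row miss)
Count covering = 1

Answer: 1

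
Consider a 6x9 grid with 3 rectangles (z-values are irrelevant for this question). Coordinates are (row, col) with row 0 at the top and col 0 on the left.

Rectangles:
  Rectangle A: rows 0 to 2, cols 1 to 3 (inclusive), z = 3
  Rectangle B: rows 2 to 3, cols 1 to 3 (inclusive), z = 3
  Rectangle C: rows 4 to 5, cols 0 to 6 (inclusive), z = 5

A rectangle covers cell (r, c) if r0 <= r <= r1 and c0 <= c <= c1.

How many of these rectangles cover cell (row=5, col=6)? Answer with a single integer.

Check cell (5,6):
  A: rows 0-2 cols 1-3 -> outside (row miss)
  B: rows 2-3 cols 1-3 -> outside (row miss)
  C: rows 4-5 cols 0-6 -> covers
Count covering = 1

Answer: 1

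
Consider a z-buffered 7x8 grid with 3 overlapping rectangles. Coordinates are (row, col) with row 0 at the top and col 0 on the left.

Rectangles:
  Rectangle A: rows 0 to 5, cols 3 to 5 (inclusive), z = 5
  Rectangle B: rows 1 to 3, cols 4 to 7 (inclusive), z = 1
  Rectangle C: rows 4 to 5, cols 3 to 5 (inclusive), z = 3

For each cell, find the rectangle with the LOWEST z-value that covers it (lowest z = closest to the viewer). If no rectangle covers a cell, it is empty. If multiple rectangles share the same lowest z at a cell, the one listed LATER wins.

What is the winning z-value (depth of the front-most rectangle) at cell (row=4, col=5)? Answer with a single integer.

Check cell (4,5):
  A: rows 0-5 cols 3-5 z=5 -> covers; best now A (z=5)
  B: rows 1-3 cols 4-7 -> outside (row miss)
  C: rows 4-5 cols 3-5 z=3 -> covers; best now C (z=3)
Winner: C at z=3

Answer: 3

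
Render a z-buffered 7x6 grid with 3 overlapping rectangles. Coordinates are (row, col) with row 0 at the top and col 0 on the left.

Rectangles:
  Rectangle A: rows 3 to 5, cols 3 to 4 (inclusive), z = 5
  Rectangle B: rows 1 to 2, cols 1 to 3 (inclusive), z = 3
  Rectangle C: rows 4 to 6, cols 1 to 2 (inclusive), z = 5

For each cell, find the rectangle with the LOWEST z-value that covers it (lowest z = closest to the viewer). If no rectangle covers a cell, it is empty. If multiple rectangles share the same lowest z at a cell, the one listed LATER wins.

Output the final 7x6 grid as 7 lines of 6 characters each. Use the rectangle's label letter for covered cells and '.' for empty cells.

......
.BBB..
.BBB..
...AA.
.CCAA.
.CCAA.
.CC...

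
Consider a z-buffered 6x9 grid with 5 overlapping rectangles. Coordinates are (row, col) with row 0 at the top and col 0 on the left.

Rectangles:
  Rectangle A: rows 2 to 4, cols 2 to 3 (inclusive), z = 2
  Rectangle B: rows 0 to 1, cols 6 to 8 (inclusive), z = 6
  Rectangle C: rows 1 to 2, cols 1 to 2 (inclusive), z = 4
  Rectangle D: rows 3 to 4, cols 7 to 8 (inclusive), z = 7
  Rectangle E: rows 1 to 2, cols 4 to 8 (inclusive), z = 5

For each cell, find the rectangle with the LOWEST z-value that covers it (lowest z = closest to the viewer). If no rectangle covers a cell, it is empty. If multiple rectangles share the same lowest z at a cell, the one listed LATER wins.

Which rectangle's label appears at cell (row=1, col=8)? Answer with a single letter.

Answer: E

Derivation:
Check cell (1,8):
  A: rows 2-4 cols 2-3 -> outside (row miss)
  B: rows 0-1 cols 6-8 z=6 -> covers; best now B (z=6)
  C: rows 1-2 cols 1-2 -> outside (col miss)
  D: rows 3-4 cols 7-8 -> outside (row miss)
  E: rows 1-2 cols 4-8 z=5 -> covers; best now E (z=5)
Winner: E at z=5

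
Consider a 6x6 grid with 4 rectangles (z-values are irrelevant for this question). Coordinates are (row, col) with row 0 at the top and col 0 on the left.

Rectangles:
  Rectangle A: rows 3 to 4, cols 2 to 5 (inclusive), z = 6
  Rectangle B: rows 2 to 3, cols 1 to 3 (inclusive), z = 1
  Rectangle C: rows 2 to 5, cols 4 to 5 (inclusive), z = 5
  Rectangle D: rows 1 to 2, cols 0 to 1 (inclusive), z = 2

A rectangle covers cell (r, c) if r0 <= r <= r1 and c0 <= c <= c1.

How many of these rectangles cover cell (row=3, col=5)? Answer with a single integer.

Check cell (3,5):
  A: rows 3-4 cols 2-5 -> covers
  B: rows 2-3 cols 1-3 -> outside (col miss)
  C: rows 2-5 cols 4-5 -> covers
  D: rows 1-2 cols 0-1 -> outside (row miss)
Count covering = 2

Answer: 2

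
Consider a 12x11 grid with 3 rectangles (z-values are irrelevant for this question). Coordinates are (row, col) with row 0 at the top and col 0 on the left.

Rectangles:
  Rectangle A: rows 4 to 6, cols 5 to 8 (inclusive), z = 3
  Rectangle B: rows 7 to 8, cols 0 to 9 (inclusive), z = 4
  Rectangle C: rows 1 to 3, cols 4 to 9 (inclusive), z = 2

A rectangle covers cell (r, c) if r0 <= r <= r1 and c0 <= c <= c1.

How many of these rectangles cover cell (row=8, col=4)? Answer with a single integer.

Answer: 1

Derivation:
Check cell (8,4):
  A: rows 4-6 cols 5-8 -> outside (row miss)
  B: rows 7-8 cols 0-9 -> covers
  C: rows 1-3 cols 4-9 -> outside (row miss)
Count covering = 1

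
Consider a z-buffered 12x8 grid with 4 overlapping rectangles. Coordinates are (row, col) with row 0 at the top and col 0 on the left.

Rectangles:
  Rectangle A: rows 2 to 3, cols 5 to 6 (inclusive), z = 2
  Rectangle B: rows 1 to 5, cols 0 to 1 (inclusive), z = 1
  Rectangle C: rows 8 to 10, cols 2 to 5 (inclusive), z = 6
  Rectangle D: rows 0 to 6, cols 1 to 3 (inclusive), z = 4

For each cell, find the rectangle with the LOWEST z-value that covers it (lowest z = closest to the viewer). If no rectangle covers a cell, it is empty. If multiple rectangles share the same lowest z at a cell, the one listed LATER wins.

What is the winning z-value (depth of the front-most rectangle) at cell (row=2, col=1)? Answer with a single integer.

Answer: 1

Derivation:
Check cell (2,1):
  A: rows 2-3 cols 5-6 -> outside (col miss)
  B: rows 1-5 cols 0-1 z=1 -> covers; best now B (z=1)
  C: rows 8-10 cols 2-5 -> outside (row miss)
  D: rows 0-6 cols 1-3 z=4 -> covers; best now B (z=1)
Winner: B at z=1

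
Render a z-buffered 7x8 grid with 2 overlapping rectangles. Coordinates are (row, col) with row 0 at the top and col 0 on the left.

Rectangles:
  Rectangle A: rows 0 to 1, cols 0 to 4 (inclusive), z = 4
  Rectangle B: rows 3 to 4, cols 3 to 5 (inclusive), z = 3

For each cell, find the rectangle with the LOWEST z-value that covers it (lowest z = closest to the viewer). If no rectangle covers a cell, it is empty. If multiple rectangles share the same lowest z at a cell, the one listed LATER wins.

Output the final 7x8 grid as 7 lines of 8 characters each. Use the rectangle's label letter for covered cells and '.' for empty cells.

AAAAA...
AAAAA...
........
...BBB..
...BBB..
........
........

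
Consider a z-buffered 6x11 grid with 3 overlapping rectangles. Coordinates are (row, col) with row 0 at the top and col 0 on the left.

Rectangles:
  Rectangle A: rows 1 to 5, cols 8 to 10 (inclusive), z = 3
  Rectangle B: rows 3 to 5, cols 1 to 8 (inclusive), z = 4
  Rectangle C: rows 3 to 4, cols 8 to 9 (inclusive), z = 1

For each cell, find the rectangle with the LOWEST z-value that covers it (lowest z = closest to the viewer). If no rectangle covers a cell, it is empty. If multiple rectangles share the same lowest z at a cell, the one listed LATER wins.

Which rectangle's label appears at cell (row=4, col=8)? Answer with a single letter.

Check cell (4,8):
  A: rows 1-5 cols 8-10 z=3 -> covers; best now A (z=3)
  B: rows 3-5 cols 1-8 z=4 -> covers; best now A (z=3)
  C: rows 3-4 cols 8-9 z=1 -> covers; best now C (z=1)
Winner: C at z=1

Answer: C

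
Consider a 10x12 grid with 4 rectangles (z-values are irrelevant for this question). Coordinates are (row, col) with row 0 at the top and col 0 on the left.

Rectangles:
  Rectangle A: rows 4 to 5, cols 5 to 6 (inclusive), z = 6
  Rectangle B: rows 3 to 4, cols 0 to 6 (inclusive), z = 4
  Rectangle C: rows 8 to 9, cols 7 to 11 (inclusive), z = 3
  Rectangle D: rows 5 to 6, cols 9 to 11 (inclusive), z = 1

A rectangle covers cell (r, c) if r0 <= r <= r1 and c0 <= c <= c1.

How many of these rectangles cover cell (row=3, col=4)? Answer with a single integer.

Answer: 1

Derivation:
Check cell (3,4):
  A: rows 4-5 cols 5-6 -> outside (row miss)
  B: rows 3-4 cols 0-6 -> covers
  C: rows 8-9 cols 7-11 -> outside (row miss)
  D: rows 5-6 cols 9-11 -> outside (row miss)
Count covering = 1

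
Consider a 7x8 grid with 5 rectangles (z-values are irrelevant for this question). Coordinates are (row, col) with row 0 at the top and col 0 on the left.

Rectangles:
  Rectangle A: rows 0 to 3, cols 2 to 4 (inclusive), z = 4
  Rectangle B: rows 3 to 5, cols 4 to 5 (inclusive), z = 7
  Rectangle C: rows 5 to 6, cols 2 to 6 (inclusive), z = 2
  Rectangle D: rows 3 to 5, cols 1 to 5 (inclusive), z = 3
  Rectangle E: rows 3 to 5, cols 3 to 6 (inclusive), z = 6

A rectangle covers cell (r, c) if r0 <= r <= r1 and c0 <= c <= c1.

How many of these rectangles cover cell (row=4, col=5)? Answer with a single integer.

Answer: 3

Derivation:
Check cell (4,5):
  A: rows 0-3 cols 2-4 -> outside (row miss)
  B: rows 3-5 cols 4-5 -> covers
  C: rows 5-6 cols 2-6 -> outside (row miss)
  D: rows 3-5 cols 1-5 -> covers
  E: rows 3-5 cols 3-6 -> covers
Count covering = 3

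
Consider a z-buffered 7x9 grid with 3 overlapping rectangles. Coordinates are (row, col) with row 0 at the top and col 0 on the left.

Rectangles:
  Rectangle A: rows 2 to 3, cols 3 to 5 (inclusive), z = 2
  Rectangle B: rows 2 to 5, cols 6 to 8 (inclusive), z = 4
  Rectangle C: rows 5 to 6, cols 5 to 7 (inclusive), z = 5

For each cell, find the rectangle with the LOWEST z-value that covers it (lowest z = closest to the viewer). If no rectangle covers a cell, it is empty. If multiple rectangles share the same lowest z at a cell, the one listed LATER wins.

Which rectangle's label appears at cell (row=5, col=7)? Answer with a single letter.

Check cell (5,7):
  A: rows 2-3 cols 3-5 -> outside (row miss)
  B: rows 2-5 cols 6-8 z=4 -> covers; best now B (z=4)
  C: rows 5-6 cols 5-7 z=5 -> covers; best now B (z=4)
Winner: B at z=4

Answer: B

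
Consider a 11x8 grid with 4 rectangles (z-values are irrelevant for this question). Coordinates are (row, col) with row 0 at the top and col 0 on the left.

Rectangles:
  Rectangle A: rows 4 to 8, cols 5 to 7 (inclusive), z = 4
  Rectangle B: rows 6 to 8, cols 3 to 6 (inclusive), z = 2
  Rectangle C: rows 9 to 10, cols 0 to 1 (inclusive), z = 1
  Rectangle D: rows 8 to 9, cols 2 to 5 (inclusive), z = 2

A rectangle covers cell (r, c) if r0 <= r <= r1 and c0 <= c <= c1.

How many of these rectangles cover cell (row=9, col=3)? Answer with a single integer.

Answer: 1

Derivation:
Check cell (9,3):
  A: rows 4-8 cols 5-7 -> outside (row miss)
  B: rows 6-8 cols 3-6 -> outside (row miss)
  C: rows 9-10 cols 0-1 -> outside (col miss)
  D: rows 8-9 cols 2-5 -> covers
Count covering = 1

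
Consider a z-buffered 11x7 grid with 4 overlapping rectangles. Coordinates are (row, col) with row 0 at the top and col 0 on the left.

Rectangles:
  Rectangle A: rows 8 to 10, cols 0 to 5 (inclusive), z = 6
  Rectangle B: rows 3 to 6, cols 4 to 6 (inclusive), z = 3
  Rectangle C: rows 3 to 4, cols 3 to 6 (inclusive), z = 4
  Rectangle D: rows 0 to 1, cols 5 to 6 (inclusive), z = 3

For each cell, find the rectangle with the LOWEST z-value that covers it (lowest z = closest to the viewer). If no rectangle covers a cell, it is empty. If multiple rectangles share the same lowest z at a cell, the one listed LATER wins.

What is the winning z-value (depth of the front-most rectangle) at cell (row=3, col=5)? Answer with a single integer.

Check cell (3,5):
  A: rows 8-10 cols 0-5 -> outside (row miss)
  B: rows 3-6 cols 4-6 z=3 -> covers; best now B (z=3)
  C: rows 3-4 cols 3-6 z=4 -> covers; best now B (z=3)
  D: rows 0-1 cols 5-6 -> outside (row miss)
Winner: B at z=3

Answer: 3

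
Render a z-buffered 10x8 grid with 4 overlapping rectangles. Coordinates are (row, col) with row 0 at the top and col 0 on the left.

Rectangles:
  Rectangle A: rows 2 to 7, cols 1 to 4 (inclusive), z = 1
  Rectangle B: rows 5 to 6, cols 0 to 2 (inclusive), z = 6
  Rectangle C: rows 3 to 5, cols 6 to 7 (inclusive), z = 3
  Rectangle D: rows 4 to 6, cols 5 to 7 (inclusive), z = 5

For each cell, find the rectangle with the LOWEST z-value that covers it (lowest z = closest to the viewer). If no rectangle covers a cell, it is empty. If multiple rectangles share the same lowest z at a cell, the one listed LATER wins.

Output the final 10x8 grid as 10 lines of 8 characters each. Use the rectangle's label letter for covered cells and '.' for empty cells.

........
........
.AAAA...
.AAAA.CC
.AAAADCC
BAAAADCC
BAAAADDD
.AAAA...
........
........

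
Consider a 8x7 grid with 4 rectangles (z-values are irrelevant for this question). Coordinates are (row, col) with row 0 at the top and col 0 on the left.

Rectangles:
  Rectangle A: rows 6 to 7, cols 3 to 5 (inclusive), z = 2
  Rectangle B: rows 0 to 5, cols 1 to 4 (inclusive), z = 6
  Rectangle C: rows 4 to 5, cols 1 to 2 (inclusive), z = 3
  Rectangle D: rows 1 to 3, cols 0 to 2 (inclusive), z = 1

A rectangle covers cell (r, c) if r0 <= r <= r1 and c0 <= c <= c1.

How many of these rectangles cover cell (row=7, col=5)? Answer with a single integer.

Answer: 1

Derivation:
Check cell (7,5):
  A: rows 6-7 cols 3-5 -> covers
  B: rows 0-5 cols 1-4 -> outside (row miss)
  C: rows 4-5 cols 1-2 -> outside (row miss)
  D: rows 1-3 cols 0-2 -> outside (row miss)
Count covering = 1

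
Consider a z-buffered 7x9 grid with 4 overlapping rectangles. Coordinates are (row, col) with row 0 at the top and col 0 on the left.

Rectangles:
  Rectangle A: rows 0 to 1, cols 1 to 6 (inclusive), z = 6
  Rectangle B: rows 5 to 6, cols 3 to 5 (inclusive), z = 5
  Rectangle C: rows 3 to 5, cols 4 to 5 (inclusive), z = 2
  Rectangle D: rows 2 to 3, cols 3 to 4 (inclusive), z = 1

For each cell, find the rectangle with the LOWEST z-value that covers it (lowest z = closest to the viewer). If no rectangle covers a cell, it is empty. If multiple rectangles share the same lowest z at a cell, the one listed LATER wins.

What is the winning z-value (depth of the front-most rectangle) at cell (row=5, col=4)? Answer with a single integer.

Answer: 2

Derivation:
Check cell (5,4):
  A: rows 0-1 cols 1-6 -> outside (row miss)
  B: rows 5-6 cols 3-5 z=5 -> covers; best now B (z=5)
  C: rows 3-5 cols 4-5 z=2 -> covers; best now C (z=2)
  D: rows 2-3 cols 3-4 -> outside (row miss)
Winner: C at z=2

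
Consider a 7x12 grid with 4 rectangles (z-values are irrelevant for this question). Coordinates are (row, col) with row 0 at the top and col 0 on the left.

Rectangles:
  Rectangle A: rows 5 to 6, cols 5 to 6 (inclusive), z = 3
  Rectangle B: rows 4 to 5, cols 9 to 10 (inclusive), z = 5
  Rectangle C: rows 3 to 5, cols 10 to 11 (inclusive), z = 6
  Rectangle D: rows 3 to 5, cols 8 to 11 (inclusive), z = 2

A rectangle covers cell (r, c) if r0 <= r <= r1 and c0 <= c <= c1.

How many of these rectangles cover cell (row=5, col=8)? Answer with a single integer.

Answer: 1

Derivation:
Check cell (5,8):
  A: rows 5-6 cols 5-6 -> outside (col miss)
  B: rows 4-5 cols 9-10 -> outside (col miss)
  C: rows 3-5 cols 10-11 -> outside (col miss)
  D: rows 3-5 cols 8-11 -> covers
Count covering = 1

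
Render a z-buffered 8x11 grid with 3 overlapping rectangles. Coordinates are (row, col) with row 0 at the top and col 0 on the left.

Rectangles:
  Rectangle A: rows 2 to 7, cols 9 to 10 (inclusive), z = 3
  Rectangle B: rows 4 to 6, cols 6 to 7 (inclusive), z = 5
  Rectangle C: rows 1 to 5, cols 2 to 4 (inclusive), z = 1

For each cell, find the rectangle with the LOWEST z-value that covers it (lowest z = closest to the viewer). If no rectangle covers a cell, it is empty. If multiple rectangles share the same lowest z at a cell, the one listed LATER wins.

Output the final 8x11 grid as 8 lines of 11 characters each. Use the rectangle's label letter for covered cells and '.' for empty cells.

...........
..CCC......
..CCC....AA
..CCC....AA
..CCC.BB.AA
..CCC.BB.AA
......BB.AA
.........AA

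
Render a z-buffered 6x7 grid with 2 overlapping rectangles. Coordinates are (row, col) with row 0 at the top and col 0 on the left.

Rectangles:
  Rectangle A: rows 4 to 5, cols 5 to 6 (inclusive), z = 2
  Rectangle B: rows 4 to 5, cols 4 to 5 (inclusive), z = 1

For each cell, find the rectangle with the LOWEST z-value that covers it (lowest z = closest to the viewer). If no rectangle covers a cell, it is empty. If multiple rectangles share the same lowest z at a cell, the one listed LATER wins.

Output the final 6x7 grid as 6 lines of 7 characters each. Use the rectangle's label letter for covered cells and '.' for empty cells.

.......
.......
.......
.......
....BBA
....BBA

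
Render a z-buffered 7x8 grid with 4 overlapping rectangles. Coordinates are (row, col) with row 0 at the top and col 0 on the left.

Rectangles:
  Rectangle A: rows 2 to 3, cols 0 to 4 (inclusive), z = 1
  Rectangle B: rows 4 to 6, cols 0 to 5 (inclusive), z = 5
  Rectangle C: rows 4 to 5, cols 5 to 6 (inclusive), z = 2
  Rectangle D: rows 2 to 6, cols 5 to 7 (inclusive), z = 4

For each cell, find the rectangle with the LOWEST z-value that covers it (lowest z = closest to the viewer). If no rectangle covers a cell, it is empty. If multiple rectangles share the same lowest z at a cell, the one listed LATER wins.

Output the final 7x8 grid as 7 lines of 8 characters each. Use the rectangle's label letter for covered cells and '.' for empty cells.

........
........
AAAAADDD
AAAAADDD
BBBBBCCD
BBBBBCCD
BBBBBDDD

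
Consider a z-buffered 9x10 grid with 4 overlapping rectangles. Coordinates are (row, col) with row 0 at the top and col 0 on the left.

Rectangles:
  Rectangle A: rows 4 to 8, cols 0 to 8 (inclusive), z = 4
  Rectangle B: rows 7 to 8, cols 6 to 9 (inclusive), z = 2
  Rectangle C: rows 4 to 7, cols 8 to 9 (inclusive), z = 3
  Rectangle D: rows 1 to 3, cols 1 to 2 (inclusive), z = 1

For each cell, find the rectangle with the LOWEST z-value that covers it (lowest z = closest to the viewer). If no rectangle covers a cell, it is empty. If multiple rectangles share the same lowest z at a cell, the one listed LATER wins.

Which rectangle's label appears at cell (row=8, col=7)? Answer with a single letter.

Answer: B

Derivation:
Check cell (8,7):
  A: rows 4-8 cols 0-8 z=4 -> covers; best now A (z=4)
  B: rows 7-8 cols 6-9 z=2 -> covers; best now B (z=2)
  C: rows 4-7 cols 8-9 -> outside (row miss)
  D: rows 1-3 cols 1-2 -> outside (row miss)
Winner: B at z=2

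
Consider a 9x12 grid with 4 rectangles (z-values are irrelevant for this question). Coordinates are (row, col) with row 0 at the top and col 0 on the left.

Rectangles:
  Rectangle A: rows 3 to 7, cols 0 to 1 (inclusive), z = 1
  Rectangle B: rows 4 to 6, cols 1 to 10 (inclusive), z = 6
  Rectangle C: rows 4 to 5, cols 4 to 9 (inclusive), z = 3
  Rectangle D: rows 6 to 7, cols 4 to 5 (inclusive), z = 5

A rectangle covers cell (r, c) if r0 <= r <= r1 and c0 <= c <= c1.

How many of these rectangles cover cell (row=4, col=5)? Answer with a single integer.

Answer: 2

Derivation:
Check cell (4,5):
  A: rows 3-7 cols 0-1 -> outside (col miss)
  B: rows 4-6 cols 1-10 -> covers
  C: rows 4-5 cols 4-9 -> covers
  D: rows 6-7 cols 4-5 -> outside (row miss)
Count covering = 2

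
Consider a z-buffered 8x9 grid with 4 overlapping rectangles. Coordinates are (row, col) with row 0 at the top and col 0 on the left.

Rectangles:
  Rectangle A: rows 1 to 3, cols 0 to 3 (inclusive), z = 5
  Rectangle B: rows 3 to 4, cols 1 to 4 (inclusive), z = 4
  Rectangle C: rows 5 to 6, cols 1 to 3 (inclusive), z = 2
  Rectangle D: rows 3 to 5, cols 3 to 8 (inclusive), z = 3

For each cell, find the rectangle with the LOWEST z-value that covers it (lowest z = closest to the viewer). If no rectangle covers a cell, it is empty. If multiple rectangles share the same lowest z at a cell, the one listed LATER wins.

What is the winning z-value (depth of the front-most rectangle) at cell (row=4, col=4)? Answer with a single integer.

Answer: 3

Derivation:
Check cell (4,4):
  A: rows 1-3 cols 0-3 -> outside (row miss)
  B: rows 3-4 cols 1-4 z=4 -> covers; best now B (z=4)
  C: rows 5-6 cols 1-3 -> outside (row miss)
  D: rows 3-5 cols 3-8 z=3 -> covers; best now D (z=3)
Winner: D at z=3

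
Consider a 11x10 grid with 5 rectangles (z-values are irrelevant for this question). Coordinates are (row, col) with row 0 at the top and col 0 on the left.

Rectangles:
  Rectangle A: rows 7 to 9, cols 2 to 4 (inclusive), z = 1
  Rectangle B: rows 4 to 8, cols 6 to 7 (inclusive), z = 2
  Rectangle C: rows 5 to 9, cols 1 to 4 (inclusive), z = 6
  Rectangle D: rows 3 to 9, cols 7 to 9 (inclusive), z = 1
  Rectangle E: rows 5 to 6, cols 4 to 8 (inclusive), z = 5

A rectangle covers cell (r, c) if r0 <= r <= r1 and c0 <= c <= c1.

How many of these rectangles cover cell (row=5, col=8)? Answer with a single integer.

Check cell (5,8):
  A: rows 7-9 cols 2-4 -> outside (row miss)
  B: rows 4-8 cols 6-7 -> outside (col miss)
  C: rows 5-9 cols 1-4 -> outside (col miss)
  D: rows 3-9 cols 7-9 -> covers
  E: rows 5-6 cols 4-8 -> covers
Count covering = 2

Answer: 2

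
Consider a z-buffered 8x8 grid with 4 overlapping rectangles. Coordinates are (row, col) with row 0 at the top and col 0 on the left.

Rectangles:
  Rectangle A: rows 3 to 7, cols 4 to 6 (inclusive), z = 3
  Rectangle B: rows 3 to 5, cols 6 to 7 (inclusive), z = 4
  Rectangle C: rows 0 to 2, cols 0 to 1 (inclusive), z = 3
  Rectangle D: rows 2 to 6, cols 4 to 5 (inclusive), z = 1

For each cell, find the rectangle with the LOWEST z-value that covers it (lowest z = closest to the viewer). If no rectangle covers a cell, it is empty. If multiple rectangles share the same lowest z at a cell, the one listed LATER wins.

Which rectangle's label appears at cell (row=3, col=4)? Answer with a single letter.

Answer: D

Derivation:
Check cell (3,4):
  A: rows 3-7 cols 4-6 z=3 -> covers; best now A (z=3)
  B: rows 3-5 cols 6-7 -> outside (col miss)
  C: rows 0-2 cols 0-1 -> outside (row miss)
  D: rows 2-6 cols 4-5 z=1 -> covers; best now D (z=1)
Winner: D at z=1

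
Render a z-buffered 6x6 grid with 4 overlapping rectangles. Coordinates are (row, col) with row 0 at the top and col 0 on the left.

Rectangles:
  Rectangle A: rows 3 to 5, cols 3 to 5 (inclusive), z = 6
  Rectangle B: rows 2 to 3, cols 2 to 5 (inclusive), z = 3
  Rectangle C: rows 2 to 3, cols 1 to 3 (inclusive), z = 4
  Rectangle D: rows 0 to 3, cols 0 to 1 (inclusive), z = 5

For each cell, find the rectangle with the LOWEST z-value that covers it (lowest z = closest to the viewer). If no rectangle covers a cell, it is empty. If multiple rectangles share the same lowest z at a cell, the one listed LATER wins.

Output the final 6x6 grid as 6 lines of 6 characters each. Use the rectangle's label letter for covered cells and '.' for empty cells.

DD....
DD....
DCBBBB
DCBBBB
...AAA
...AAA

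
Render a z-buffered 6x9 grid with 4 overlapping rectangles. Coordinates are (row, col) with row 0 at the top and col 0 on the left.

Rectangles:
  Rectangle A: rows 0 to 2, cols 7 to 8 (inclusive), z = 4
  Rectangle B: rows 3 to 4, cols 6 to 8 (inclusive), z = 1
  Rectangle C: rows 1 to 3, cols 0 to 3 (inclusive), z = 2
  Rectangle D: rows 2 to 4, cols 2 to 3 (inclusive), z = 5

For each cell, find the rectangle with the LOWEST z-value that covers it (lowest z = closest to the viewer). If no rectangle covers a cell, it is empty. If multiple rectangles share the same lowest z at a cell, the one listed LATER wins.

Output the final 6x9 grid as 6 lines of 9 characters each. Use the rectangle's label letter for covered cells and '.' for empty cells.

.......AA
CCCC...AA
CCCC...AA
CCCC..BBB
..DD..BBB
.........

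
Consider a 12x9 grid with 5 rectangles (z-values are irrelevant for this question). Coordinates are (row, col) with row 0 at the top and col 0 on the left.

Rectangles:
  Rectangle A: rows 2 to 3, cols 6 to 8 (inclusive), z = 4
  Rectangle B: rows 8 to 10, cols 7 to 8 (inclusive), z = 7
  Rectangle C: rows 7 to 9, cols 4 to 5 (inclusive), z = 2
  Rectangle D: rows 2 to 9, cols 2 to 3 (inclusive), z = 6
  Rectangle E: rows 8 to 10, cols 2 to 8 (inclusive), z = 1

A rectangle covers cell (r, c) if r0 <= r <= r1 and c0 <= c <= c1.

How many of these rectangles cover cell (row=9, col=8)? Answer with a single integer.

Answer: 2

Derivation:
Check cell (9,8):
  A: rows 2-3 cols 6-8 -> outside (row miss)
  B: rows 8-10 cols 7-8 -> covers
  C: rows 7-9 cols 4-5 -> outside (col miss)
  D: rows 2-9 cols 2-3 -> outside (col miss)
  E: rows 8-10 cols 2-8 -> covers
Count covering = 2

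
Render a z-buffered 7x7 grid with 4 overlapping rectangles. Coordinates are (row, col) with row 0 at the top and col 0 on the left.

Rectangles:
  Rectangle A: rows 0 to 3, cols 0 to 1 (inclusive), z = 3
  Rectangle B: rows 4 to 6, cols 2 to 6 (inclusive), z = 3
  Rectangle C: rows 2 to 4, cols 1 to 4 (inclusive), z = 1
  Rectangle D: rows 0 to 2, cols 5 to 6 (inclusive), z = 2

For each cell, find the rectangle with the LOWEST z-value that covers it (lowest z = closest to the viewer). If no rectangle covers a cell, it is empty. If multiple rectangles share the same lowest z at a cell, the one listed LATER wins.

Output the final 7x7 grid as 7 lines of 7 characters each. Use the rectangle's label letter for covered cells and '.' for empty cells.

AA...DD
AA...DD
ACCCCDD
ACCCC..
.CCCCBB
..BBBBB
..BBBBB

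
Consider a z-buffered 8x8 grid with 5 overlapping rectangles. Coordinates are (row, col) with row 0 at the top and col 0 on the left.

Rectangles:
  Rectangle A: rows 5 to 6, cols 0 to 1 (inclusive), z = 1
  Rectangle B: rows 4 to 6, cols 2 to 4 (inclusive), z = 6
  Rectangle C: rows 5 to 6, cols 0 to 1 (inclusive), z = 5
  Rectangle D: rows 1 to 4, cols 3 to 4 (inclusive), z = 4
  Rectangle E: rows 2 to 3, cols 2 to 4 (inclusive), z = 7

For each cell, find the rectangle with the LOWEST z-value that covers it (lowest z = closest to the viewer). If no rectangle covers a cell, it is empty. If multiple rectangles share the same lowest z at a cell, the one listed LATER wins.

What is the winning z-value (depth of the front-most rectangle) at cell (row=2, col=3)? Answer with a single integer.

Check cell (2,3):
  A: rows 5-6 cols 0-1 -> outside (row miss)
  B: rows 4-6 cols 2-4 -> outside (row miss)
  C: rows 5-6 cols 0-1 -> outside (row miss)
  D: rows 1-4 cols 3-4 z=4 -> covers; best now D (z=4)
  E: rows 2-3 cols 2-4 z=7 -> covers; best now D (z=4)
Winner: D at z=4

Answer: 4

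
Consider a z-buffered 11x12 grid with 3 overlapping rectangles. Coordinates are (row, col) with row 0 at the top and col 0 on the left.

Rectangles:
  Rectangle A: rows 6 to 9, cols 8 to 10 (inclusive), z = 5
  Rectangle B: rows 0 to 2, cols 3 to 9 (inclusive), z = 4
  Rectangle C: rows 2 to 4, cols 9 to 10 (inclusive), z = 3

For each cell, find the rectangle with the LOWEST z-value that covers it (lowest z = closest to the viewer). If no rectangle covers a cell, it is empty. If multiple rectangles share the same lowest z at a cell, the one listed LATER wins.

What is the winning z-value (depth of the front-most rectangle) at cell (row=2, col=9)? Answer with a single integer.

Check cell (2,9):
  A: rows 6-9 cols 8-10 -> outside (row miss)
  B: rows 0-2 cols 3-9 z=4 -> covers; best now B (z=4)
  C: rows 2-4 cols 9-10 z=3 -> covers; best now C (z=3)
Winner: C at z=3

Answer: 3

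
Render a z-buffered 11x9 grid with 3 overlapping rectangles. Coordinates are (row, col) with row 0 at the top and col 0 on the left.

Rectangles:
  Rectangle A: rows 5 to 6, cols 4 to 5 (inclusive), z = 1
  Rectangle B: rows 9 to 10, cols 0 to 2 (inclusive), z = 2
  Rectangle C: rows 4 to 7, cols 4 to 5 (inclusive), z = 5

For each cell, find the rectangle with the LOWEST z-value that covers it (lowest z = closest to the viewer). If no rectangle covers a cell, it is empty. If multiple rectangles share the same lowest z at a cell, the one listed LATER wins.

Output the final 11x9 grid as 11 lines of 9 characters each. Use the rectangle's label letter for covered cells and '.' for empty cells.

.........
.........
.........
.........
....CC...
....AA...
....AA...
....CC...
.........
BBB......
BBB......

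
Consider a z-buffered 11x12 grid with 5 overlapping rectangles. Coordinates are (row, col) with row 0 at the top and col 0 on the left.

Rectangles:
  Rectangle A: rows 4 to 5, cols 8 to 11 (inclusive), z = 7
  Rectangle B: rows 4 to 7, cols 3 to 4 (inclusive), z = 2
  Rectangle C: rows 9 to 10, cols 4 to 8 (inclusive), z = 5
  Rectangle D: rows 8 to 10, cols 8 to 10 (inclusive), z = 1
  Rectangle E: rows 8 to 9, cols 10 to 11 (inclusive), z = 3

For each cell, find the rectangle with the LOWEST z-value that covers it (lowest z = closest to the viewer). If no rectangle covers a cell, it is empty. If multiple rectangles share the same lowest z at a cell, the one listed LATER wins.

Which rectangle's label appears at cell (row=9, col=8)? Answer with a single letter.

Check cell (9,8):
  A: rows 4-5 cols 8-11 -> outside (row miss)
  B: rows 4-7 cols 3-4 -> outside (row miss)
  C: rows 9-10 cols 4-8 z=5 -> covers; best now C (z=5)
  D: rows 8-10 cols 8-10 z=1 -> covers; best now D (z=1)
  E: rows 8-9 cols 10-11 -> outside (col miss)
Winner: D at z=1

Answer: D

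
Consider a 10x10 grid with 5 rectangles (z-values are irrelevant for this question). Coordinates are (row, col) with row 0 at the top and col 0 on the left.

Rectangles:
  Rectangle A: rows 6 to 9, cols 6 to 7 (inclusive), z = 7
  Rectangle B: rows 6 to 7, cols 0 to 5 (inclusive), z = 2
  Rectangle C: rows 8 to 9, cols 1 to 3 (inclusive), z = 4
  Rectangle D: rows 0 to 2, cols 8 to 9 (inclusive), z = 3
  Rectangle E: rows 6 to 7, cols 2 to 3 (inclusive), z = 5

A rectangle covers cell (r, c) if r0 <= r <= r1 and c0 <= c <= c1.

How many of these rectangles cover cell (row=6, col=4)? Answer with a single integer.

Check cell (6,4):
  A: rows 6-9 cols 6-7 -> outside (col miss)
  B: rows 6-7 cols 0-5 -> covers
  C: rows 8-9 cols 1-3 -> outside (row miss)
  D: rows 0-2 cols 8-9 -> outside (row miss)
  E: rows 6-7 cols 2-3 -> outside (col miss)
Count covering = 1

Answer: 1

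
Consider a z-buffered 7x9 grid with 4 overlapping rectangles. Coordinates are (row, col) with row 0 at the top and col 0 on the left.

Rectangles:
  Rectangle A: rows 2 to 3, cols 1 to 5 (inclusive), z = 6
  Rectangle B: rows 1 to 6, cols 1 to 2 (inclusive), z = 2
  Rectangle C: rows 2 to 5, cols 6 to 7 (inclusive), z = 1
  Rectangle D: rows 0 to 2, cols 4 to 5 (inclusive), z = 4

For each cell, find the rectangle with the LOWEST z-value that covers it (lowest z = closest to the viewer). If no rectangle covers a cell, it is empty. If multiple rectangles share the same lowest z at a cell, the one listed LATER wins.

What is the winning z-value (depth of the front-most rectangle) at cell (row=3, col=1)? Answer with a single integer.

Check cell (3,1):
  A: rows 2-3 cols 1-5 z=6 -> covers; best now A (z=6)
  B: rows 1-6 cols 1-2 z=2 -> covers; best now B (z=2)
  C: rows 2-5 cols 6-7 -> outside (col miss)
  D: rows 0-2 cols 4-5 -> outside (row miss)
Winner: B at z=2

Answer: 2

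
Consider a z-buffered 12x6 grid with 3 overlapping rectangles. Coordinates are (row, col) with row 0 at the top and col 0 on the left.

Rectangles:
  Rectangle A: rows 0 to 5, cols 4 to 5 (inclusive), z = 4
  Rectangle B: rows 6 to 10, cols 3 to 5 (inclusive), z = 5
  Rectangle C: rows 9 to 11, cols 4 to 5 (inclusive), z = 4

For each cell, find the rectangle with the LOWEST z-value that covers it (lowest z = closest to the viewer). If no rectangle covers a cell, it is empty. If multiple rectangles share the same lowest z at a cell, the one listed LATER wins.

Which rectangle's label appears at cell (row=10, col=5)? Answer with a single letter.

Answer: C

Derivation:
Check cell (10,5):
  A: rows 0-5 cols 4-5 -> outside (row miss)
  B: rows 6-10 cols 3-5 z=5 -> covers; best now B (z=5)
  C: rows 9-11 cols 4-5 z=4 -> covers; best now C (z=4)
Winner: C at z=4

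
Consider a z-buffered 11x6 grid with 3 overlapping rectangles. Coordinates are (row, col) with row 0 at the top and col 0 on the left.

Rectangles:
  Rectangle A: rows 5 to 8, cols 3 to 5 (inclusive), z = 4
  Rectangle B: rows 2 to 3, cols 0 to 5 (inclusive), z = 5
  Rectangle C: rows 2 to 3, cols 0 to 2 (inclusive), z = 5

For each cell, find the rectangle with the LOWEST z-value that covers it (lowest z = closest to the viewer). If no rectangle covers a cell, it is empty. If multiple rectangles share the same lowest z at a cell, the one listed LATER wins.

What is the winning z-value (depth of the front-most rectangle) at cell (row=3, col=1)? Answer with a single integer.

Answer: 5

Derivation:
Check cell (3,1):
  A: rows 5-8 cols 3-5 -> outside (row miss)
  B: rows 2-3 cols 0-5 z=5 -> covers; best now B (z=5)
  C: rows 2-3 cols 0-2 z=5 -> covers; best now C (z=5)
Winner: C at z=5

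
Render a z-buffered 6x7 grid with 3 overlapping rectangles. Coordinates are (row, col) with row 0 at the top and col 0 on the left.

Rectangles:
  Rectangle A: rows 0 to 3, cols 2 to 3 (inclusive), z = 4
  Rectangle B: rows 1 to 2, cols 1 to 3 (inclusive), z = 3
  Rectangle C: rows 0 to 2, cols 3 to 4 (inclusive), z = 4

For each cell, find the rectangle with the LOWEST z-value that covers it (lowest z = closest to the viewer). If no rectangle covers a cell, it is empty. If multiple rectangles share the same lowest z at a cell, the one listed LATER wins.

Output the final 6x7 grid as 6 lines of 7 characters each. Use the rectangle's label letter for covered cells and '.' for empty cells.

..ACC..
.BBBC..
.BBBC..
..AA...
.......
.......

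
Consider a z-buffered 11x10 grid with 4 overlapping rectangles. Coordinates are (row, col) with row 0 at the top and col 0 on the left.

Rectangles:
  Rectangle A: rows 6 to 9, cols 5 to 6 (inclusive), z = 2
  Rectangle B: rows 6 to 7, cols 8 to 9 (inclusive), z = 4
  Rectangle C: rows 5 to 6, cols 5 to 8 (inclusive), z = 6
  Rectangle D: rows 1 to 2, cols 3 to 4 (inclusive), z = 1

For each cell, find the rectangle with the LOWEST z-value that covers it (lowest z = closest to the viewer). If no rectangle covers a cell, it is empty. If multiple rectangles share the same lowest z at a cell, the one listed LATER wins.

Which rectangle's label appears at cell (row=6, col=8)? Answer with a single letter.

Check cell (6,8):
  A: rows 6-9 cols 5-6 -> outside (col miss)
  B: rows 6-7 cols 8-9 z=4 -> covers; best now B (z=4)
  C: rows 5-6 cols 5-8 z=6 -> covers; best now B (z=4)
  D: rows 1-2 cols 3-4 -> outside (row miss)
Winner: B at z=4

Answer: B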